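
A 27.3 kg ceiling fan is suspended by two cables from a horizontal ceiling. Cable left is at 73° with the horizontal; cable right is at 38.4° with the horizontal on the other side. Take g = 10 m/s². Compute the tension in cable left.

Weight W = 27.3 × 10 = 273 N acts straight down.
Horizontal: T_left cos 73° = T_right cos 38.4°  →  T_right = 0.3731 T_left.
Vertical: T_left sin 73° + T_right sin 38.4° = 273.
Substituting the horizontal relation into the vertical equation gives 1.188 T_left = 273, so T_left = 229.8 N.

T_left ≈ 230 N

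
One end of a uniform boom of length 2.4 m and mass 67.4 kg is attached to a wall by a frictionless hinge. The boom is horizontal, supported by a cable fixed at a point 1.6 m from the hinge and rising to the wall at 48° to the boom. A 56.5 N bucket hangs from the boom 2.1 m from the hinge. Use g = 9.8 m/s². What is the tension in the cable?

T ≈ 766 N

Take torques about the hinge: T sin 48° · 1.6 = 67.4×9.8×1.2 + 56.5×2.1 = 911.27 N·m.
So T = 911.27 / (0.7431 × 1.6) = 766.4 N.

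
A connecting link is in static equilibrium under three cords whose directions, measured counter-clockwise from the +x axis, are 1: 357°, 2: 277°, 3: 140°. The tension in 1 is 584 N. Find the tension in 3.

T_3 ≈ 843 N

Resolve: ΣF_x = 584 cos 357° + T_2 cos 277° + T_3 cos 140° = 0.
        ΣF_y = 584 sin 357° + T_2 sin 277° + T_3 sin 140° = 0.
The known terms sum to (583.2, -30.56) N, so 0.1219 T_2 − 0.7660 T_3 = -583.2 and -0.9925 T_2 + 0.6428 T_3 = 30.56.
Solving simultaneously: T_2 = 515.3 N, T_3 = 843.3 N.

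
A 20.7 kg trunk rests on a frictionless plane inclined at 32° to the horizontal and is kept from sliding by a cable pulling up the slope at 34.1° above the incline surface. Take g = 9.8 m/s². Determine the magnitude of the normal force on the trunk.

Take axes along and perpendicular to the incline. Weight components: W sin 32° = 107.5 N down-slope, W cos 32° = 172 N into the surface.
Along incline: T cos 34.1° = W sin 32° → T = 129.8 N.
Perpendicular: N = W cos 32° − T sin 34.1° = 99.25 N.

N ≈ 99.3 N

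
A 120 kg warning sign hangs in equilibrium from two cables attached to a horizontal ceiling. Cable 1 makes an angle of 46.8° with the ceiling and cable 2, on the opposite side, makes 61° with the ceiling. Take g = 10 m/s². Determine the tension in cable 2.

T_2 ≈ 863 N

Weight W = 120 × 10 = 1200 N acts straight down.
Horizontal: T_1 cos 46.8° = T_2 cos 61°  →  T_1 = 0.7082 T_2.
Vertical: T_1 sin 46.8° + T_2 sin 61° = 1200.
Substituting the horizontal relation into the vertical equation gives 1.391 T_2 = 1200, so T_2 = 862.8 N.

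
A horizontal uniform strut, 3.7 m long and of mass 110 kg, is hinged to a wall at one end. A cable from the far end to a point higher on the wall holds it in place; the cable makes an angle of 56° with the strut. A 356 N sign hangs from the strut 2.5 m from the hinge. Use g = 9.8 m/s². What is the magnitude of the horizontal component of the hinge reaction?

H_x ≈ 526 N

Take torques about the hinge: T sin 56° · 3.7 = 110×9.8×1.85 + 356×2.5 = 2884.3 N·m.
So T = 2884.3 / (0.8290 × 3.7) = 940.3 N.
ΣF_x = 0: H_x = T cos 56° = 525.81 N.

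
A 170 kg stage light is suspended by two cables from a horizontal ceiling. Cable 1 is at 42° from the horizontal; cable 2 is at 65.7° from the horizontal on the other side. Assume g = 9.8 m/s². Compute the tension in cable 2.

T_2 ≈ 1300 N

Weight W = 170 × 9.8 = 1666 N acts straight down.
Horizontal: T_1 cos 42° = T_2 cos 65.7°  →  T_1 = 0.5537 T_2.
Vertical: T_1 sin 42° + T_2 sin 65.7° = 1666.
Substituting the horizontal relation into the vertical equation gives 1.282 T_2 = 1666, so T_2 = 1300 N.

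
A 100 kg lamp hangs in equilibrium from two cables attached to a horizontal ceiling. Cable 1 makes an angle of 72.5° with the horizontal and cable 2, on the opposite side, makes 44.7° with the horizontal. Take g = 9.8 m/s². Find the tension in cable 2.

T_2 ≈ 331 N

Weight W = 100 × 9.8 = 980 N acts straight down.
Horizontal: T_1 cos 72.5° = T_2 cos 44.7°  →  T_1 = 2.364 T_2.
Vertical: T_1 sin 72.5° + T_2 sin 44.7° = 980.
Substituting the horizontal relation into the vertical equation gives 2.958 T_2 = 980, so T_2 = 331.3 N.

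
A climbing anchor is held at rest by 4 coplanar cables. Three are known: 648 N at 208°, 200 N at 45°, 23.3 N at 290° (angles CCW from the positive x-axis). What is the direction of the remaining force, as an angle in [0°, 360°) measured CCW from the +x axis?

Sum the known components: ΣF_x = -422.8 N, ΣF_y = -184.7 N.
For equilibrium the remaining force must supply (−ΣF_x, −ΣF_y) = (422.8, 184.7) N.
Magnitude = √((422.8)² + (184.7)²) = 461.3 N; direction = atan2(184.7, 422.8) = 23.6°.

θ ≈ 23.6°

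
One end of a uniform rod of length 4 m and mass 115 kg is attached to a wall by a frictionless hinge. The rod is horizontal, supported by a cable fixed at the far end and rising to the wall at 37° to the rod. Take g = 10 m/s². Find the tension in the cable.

Take torques about the hinge: T sin 37° · 4 = 115×10×2 = 2300 N·m.
So T = 2300 / (0.6018 × 4) = 955.44 N.

T ≈ 955 N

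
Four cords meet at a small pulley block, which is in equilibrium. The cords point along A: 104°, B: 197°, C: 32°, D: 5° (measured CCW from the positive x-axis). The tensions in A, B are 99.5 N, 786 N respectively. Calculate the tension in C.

T_C ≈ 143 N

Resolve: ΣF_x = 99.5 cos 104° + 786 cos 197° + T_C cos 32° + T_D cos 5° = 0.
        ΣF_y = 99.5 sin 104° + 786 sin 197° + T_C sin 32° + T_D sin 5° = 0.
The known terms sum to (-775.7, -133.3) N, so 0.8480 T_C + 0.9962 T_D = 775.7 and 0.5299 T_C + 0.0872 T_D = 133.3.
Solving simultaneously: T_C = 143.5 N, T_D = 656.5 N.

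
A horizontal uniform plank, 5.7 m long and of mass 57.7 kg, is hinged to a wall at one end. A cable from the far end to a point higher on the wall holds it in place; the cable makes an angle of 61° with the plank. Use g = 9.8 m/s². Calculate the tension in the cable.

Take torques about the hinge: T sin 61° · 5.7 = 57.7×9.8×2.85 = 1611.6 N·m.
So T = 1611.6 / (0.8746 × 5.7) = 323.26 N.

T ≈ 323 N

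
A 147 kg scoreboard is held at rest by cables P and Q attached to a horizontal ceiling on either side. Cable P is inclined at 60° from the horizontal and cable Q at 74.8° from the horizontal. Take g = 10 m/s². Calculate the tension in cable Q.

T_Q ≈ 1040 N

Weight W = 147 × 10 = 1470 N acts straight down.
Horizontal: T_P cos 60° = T_Q cos 74.8°  →  T_P = 0.5244 T_Q.
Vertical: T_P sin 60° + T_Q sin 74.8° = 1470.
Substituting the horizontal relation into the vertical equation gives 1.419 T_Q = 1470, so T_Q = 1036 N.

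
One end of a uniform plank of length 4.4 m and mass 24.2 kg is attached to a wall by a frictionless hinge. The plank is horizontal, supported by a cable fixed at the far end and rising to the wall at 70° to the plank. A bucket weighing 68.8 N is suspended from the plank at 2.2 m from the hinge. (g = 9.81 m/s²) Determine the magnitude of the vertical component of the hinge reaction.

Take torques about the hinge: T sin 70° · 4.4 = 24.2×9.81×2.2 + 68.8×2.2 = 673.64 N·m.
So T = 673.64 / (0.9397 × 4.4) = 162.93 N.
ΣF_y = 0: H_y = (24.2×9.81 + 68.8) − T sin 70° = 306.2 − 153.1 = 153.1 N.

|H_y| ≈ 153 N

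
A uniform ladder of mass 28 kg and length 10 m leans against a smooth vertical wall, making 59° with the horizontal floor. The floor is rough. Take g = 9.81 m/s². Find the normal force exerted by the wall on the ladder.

Torques about the foot: N_wall · 10 sin 59° = 28×9.81×5 cos 59° → N_wall = 82.522 N.

N_wall ≈ 82.5 N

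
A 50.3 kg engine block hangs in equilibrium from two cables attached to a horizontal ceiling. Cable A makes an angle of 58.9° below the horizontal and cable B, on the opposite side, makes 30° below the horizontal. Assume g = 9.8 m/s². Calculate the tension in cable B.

T_B ≈ 255 N

Weight W = 50.3 × 9.8 = 492.9 N acts straight down.
Horizontal: T_A cos 58.9° = T_B cos 30°  →  T_A = 1.677 T_B.
Vertical: T_A sin 58.9° + T_B sin 30° = 492.9.
Substituting the horizontal relation into the vertical equation gives 1.936 T_B = 492.9, so T_B = 254.7 N.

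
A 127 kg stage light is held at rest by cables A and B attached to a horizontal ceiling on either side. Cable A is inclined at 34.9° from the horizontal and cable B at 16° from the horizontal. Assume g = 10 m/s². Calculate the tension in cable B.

Weight W = 127 × 10 = 1270 N acts straight down.
Horizontal: T_A cos 34.9° = T_B cos 16°  →  T_A = 1.172 T_B.
Vertical: T_A sin 34.9° + T_B sin 16° = 1270.
Substituting the horizontal relation into the vertical equation gives 0.9462 T_B = 1270, so T_B = 1342 N.

T_B ≈ 1340 N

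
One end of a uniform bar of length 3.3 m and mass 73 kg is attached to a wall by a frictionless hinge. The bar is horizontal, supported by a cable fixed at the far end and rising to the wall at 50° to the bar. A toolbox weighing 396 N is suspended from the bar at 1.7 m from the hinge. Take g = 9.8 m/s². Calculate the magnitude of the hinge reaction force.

|H| ≈ 724 N

Take torques about the hinge: T sin 50° · 3.3 = 73×9.8×1.65 + 396×1.7 = 1853.6 N·m.
So T = 1853.6 / (0.7660 × 3.3) = 733.25 N.
ΣF_x = 0: H_x = T cos 50° = 471.32 N.
ΣF_y = 0: H_y = (73×9.8 + 396) − T sin 50° = 1111.4 − 561.7 = 549.7 N.
|H| = √(H_x² + H_y²) = √((471.32)² + (549.7)²) = 724.1 N.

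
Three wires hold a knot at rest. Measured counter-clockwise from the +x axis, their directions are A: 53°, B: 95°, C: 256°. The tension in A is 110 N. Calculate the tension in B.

Resolve: ΣF_x = 110 cos 53° + T_B cos 95° + T_C cos 256° = 0.
        ΣF_y = 110 sin 53° + T_B sin 95° + T_C sin 256° = 0.
The known terms sum to (66.2, 87.85) N, so -0.0872 T_B − 0.2419 T_C = -66.2 and 0.9962 T_B − 0.9703 T_C = -87.85.
Solving simultaneously: T_B = 132 N, T_C = 226.1 N.

T_B ≈ 132 N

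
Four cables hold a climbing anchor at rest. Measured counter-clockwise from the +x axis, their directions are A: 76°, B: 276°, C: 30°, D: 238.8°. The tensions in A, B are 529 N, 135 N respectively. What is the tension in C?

Resolve: ΣF_x = 529 cos 76° + 135 cos 276° + T_C cos 30° + T_D cos 238.8° = 0.
        ΣF_y = 529 sin 76° + 135 sin 276° + T_C sin 30° + T_D sin 238.8° = 0.
The known terms sum to (142.1, 379) N, so 0.8660 T_C − 0.5180 T_D = -142.1 and 0.5000 T_C − 0.8554 T_D = -379.
Solving simultaneously: T_C = 155.3 N, T_D = 533.9 N.

T_C ≈ 155 N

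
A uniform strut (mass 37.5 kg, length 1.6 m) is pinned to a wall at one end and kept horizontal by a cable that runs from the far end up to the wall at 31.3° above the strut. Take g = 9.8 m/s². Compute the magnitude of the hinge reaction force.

|H| ≈ 354 N

Take torques about the hinge: T sin 31.3° · 1.6 = 37.5×9.8×0.8 = 294 N·m.
So T = 294 / (0.5195 × 1.6) = 353.69 N.
ΣF_x = 0: H_x = T cos 31.3° = 302.22 N.
ΣF_y = 0: H_y = (37.5×9.8) − T sin 31.3° = 367.5 − 183.75 = 183.75 N.
|H| = √(H_x² + H_y²) = √((302.22)² + (183.75)²) = 353.69 N.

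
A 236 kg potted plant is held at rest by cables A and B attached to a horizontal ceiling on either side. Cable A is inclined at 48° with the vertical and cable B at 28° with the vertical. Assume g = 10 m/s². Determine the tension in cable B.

T_B ≈ 1810 N

Angles from the horizontal: cable A is 90° − 48° = 42°, cable B is 90° − 28° = 62°.
Weight W = 236 × 10 = 2360 N acts straight down.
Horizontal: T_A cos 42° = T_B cos 62°  →  T_A = 0.6317 T_B.
Vertical: T_A sin 42° + T_B sin 62° = 2360.
Substituting the horizontal relation into the vertical equation gives 1.306 T_B = 2360, so T_B = 1808 N.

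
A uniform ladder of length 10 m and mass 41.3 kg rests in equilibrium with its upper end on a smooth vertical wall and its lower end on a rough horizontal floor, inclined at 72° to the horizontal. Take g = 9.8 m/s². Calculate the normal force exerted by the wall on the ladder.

N_wall ≈ 65.8 N

Torques about the foot: N_wall · 10 sin 72° = 41.3×9.8×5 cos 72° → N_wall = 65.754 N.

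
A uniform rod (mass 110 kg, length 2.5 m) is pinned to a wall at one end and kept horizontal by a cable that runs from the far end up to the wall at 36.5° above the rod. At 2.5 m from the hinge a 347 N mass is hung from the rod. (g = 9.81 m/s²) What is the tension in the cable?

T ≈ 1490 N

Take torques about the hinge: T sin 36.5° · 2.5 = 110×9.81×1.25 + 347×2.5 = 2216.4 N·m.
So T = 2216.4 / (0.5948 × 2.5) = 1490.4 N.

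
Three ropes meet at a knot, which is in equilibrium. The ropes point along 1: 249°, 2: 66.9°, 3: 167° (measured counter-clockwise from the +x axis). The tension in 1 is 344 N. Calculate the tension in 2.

T_2 ≈ 346 N

Resolve: ΣF_x = 344 cos 249° + T_2 cos 66.9° + T_3 cos 167° = 0.
        ΣF_y = 344 sin 249° + T_2 sin 66.9° + T_3 sin 167° = 0.
The known terms sum to (-123.3, -321.2) N, so 0.3923 T_2 − 0.9744 T_3 = 123.3 and 0.9198 T_2 + 0.2250 T_3 = 321.2.
Solving simultaneously: T_2 = 346 N, T_3 = 12.80 N.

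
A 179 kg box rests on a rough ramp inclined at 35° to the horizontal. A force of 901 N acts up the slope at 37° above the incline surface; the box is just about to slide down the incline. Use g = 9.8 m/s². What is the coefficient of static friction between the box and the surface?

μ ≈ 0.320

On the verge of sliding down the incline, friction is at its maximum μN and acts up the slope.
Perpendicular to incline: N = W cos 35° − P sin 37° = 1437 − 542.2 = 894.7 N.
Along incline: P cos 37° + μN = W sin 35° → μ = (W sin 35° − P cos 37°) / N = 0.3203.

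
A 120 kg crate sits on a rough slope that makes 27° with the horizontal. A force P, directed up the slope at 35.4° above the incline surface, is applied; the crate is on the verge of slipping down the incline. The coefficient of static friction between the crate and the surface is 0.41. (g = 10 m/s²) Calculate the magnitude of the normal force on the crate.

On the verge of sliding down the incline, friction equals μN and acts up the slope.
Perpendicular: N + P sin 35.4° = W cos 27° = 1069 N.
Along incline: P cos 35.4° + μN = W sin 27° with W sin 27° = 544.8 N.
Solving the pair for P and N: P = 184.2 N, N = 962.5 N (and f = μN = 394.6 N).

N ≈ 962 N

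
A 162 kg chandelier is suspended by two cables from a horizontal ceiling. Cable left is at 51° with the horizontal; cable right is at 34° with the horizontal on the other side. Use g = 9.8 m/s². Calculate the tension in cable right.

Weight W = 162 × 9.8 = 1588 N acts straight down.
Horizontal: T_left cos 51° = T_right cos 34°  →  T_left = 1.317 T_right.
Vertical: T_left sin 51° + T_right sin 34° = 1588.
Substituting the horizontal relation into the vertical equation gives 1.583 T_right = 1588, so T_right = 1003 N.

T_right ≈ 1000 N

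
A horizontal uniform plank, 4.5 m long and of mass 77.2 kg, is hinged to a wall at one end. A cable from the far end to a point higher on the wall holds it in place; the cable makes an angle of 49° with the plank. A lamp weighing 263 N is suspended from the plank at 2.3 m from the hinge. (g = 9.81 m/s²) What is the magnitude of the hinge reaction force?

|H| ≈ 675 N

Take torques about the hinge: T sin 49° · 4.5 = 77.2×9.81×2.25 + 263×2.3 = 2308.9 N·m.
So T = 2308.9 / (0.7547 × 4.5) = 679.85 N.
ΣF_x = 0: H_x = T cos 49° = 446.02 N.
ΣF_y = 0: H_y = (77.2×9.81 + 263) − T sin 49° = 1020.3 − 513.09 = 507.24 N.
|H| = √(H_x² + H_y²) = √((446.02)² + (507.24)²) = 675.45 N.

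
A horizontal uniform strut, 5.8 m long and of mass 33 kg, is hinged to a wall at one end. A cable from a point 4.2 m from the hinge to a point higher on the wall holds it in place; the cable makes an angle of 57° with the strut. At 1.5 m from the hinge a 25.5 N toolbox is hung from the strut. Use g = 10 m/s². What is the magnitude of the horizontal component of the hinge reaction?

Take torques about the hinge: T sin 57° · 4.2 = 33×10×2.9 + 25.5×1.5 = 995.25 N·m.
So T = 995.25 / (0.8387 × 4.2) = 282.55 N.
ΣF_x = 0: H_x = T cos 57° = 153.89 N.

H_x ≈ 154 N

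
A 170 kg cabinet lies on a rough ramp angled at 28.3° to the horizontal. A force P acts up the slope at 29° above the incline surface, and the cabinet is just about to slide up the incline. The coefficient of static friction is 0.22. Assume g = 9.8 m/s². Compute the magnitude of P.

On the verge of sliding up the incline, friction equals μN and acts down the slope.
Perpendicular: N + P sin 29° = W cos 28.3° = 1467 N.
Along incline: P cos 29° = W sin 28.3° + μN  with W sin 28.3° = 789.8 N.
Solving the pair for P and N: P = 1134 N, N = 917.2 N (and f = μN = 201.8 N).

P ≈ 1130 N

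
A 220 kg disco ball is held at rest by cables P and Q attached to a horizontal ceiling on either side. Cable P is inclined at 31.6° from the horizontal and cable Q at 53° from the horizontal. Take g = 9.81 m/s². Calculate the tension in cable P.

Weight W = 220 × 9.81 = 2158 N acts straight down.
Horizontal: T_P cos 31.6° = T_Q cos 53°  →  T_Q = 1.415 T_P.
Vertical: T_P sin 31.6° + T_Q sin 53° = 2158.
Substituting the horizontal relation into the vertical equation gives 1.654 T_P = 2158, so T_P = 1305 N.

T_P ≈ 1300 N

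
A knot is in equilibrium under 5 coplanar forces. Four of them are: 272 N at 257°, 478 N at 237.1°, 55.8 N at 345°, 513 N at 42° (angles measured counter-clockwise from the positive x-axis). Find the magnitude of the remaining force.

Sum the known components: ΣF_x = 114.3 N, ΣF_y = -337.5 N.
For equilibrium the remaining force must supply (−ΣF_x, −ΣF_y) = (-114.3, 337.5) N.
Magnitude = √((-114.3)² + (337.5)²) = 356.4 N; direction = atan2(337.5, -114.3) = 108.7°.

F ≈ 356 N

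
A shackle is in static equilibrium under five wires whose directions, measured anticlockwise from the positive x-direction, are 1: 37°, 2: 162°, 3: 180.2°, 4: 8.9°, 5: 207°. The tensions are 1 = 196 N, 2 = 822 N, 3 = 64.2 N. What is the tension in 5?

Resolve: ΣF_x = 196 cos 37° + 822 cos 162° + 64.2 cos 180.2° + T_4 cos 8.9° + T_5 cos 207° = 0.
        ΣF_y = 196 sin 37° + 822 sin 162° + 64.2 sin 180.2° + T_4 sin 8.9° + T_5 sin 207° = 0.
The known terms sum to (-689.4, 371.7) N, so 0.9880 T_4 − 0.8910 T_5 = 689.4 and 0.1547 T_4 − 0.4540 T_5 = -371.7.
Solving simultaneously: T_4 = 2074 N, T_5 = 1525 N.

T_5 ≈ 1530 N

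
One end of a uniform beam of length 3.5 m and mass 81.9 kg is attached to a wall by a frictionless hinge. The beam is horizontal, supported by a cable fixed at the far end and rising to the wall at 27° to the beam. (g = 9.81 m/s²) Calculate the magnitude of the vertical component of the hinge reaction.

Take torques about the hinge: T sin 27° · 3.5 = 81.9×9.81×1.75 = 1406 N·m.
So T = 1406 / (0.4540 × 3.5) = 884.86 N.
ΣF_y = 0: H_y = (81.9×9.81) − T sin 27° = 803.44 − 401.72 = 401.72 N.

|H_y| ≈ 402 N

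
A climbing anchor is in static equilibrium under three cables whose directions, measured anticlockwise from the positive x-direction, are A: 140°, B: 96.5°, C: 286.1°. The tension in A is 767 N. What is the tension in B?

T_B ≈ 2570 N

Resolve: ΣF_x = 767 cos 140° + T_B cos 96.5° + T_C cos 286.1° = 0.
        ΣF_y = 767 sin 140° + T_B sin 96.5° + T_C sin 286.1° = 0.
The known terms sum to (-587.6, 493) N, so -0.1132 T_B + 0.2773 T_C = 587.6 and 0.9936 T_B − 0.9608 T_C = -493.
Solving simultaneously: T_B = 2565 N, T_C = 3166 N.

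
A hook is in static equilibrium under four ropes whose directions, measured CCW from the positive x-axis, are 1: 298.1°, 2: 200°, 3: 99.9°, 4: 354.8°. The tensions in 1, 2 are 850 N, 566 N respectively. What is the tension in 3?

Resolve: ΣF_x = 850 cos 298.1° + 566 cos 200° + T_3 cos 99.9° + T_4 cos 354.8° = 0.
        ΣF_y = 850 sin 298.1° + 566 sin 200° + T_3 sin 99.9° + T_4 sin 354.8° = 0.
The known terms sum to (-131.5, -943.4) N, so -0.1719 T_3 + 0.9959 T_4 = 131.5 and 0.9851 T_3 − 0.0906 T_4 = 943.4.
Solving simultaneously: T_3 = 985.5 N, T_4 = 302.2 N.

T_3 ≈ 985 N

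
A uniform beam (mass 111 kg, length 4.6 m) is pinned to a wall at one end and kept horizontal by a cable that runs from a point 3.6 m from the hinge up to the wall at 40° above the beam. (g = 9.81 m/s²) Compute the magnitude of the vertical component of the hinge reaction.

|H_y| ≈ 393 N

Take torques about the hinge: T sin 40° · 3.6 = 111×9.81×2.3 = 2504.5 N·m.
So T = 2504.5 / (0.6428 × 3.6) = 1082.3 N.
ΣF_y = 0: H_y = (111×9.81) − T sin 40° = 1088.9 − 695.69 = 393.22 N.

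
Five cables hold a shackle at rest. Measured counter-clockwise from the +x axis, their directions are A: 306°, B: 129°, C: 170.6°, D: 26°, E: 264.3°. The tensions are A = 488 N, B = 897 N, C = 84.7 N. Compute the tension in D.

T_D ≈ 459 N

Resolve: ΣF_x = 488 cos 306° + 897 cos 129° + 84.7 cos 170.6° + T_D cos 26° + T_E cos 264.3° = 0.
        ΣF_y = 488 sin 306° + 897 sin 129° + 84.7 sin 170.6° + T_D sin 26° + T_E sin 264.3° = 0.
The known terms sum to (-361.2, 316.1) N, so 0.8988 T_D − 0.0993 T_E = 361.2 and 0.4384 T_D − 0.9951 T_E = -316.1.
Solving simultaneously: T_D = 459.4 N, T_E = 520.1 N.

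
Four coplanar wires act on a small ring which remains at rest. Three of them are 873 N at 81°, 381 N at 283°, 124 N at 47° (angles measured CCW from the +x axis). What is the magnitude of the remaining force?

F ≈ 658 N

Sum the known components: ΣF_x = 306.8 N, ΣF_y = 581.7 N.
For equilibrium the remaining force must supply (−ΣF_x, −ΣF_y) = (-306.8, -581.7) N.
Magnitude = √((-306.8)² + (-581.7)²) = 657.7 N; direction = atan2(-581.7, -306.8) = 242.2°.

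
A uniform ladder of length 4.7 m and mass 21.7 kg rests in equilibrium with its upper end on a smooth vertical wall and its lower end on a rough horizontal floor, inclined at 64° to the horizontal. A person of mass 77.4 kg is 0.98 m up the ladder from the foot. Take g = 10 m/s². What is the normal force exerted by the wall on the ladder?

Torques about the foot: N_wall · 4.7 sin 64° = 21.7×10×2.35 cos 64° + 77.4×10×0.98 cos 64° → N_wall = 131.63 N.

N_wall ≈ 132 N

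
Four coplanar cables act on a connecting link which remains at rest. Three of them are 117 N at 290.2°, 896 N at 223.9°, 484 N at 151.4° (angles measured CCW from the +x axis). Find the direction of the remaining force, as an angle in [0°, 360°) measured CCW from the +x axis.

θ ≈ 25.9°

Sum the known components: ΣF_x = -1030 N, ΣF_y = -499.4 N.
For equilibrium the remaining force must supply (−ΣF_x, −ΣF_y) = (1030, 499.4) N.
Magnitude = √((1030)² + (499.4)²) = 1145 N; direction = atan2(499.4, 1030) = 25.9°.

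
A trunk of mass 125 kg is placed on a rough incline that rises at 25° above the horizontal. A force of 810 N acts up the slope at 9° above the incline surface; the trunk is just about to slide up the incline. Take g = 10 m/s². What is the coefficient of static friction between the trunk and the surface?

On the verge of sliding up the incline, friction is at its maximum μN and acts down the slope.
Perpendicular to incline: N = W cos 25° − P sin 9° = 1133 − 126.7 = 1006 N.
Along incline: P cos 9° − μN = W sin 25° → μ = −(W sin 25° − P cos 9°) / N = 0.2701.

μ ≈ 0.270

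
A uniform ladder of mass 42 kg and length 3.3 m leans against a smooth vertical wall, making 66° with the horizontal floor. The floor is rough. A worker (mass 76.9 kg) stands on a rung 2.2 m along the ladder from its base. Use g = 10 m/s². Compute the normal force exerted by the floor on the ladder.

ΣF_y = 0: N_floor = 42×10 + 76.9×10 = 1189 N.

N_floor ≈ 1190 N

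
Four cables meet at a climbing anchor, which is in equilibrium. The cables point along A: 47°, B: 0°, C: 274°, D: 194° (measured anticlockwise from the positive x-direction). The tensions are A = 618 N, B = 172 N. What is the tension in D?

T_D ≈ 633 N

Resolve: ΣF_x = 618 cos 47° + 172 cos 0° + T_C cos 274° + T_D cos 194° = 0.
        ΣF_y = 618 sin 47° + 172 sin 0° + T_C sin 274° + T_D sin 194° = 0.
The known terms sum to (593.5, 452) N, so 0.0698 T_C − 0.9703 T_D = -593.5 and -0.9976 T_C − 0.2419 T_D = -452.
Solving simultaneously: T_C = 299.5 N, T_D = 633.2 N.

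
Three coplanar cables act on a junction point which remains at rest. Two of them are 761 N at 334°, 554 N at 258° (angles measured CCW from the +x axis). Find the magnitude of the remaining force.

Sum the known components: ΣF_x = 568.8 N, ΣF_y = -875.5 N.
For equilibrium the remaining force must supply (−ΣF_x, −ΣF_y) = (-568.8, 875.5) N.
Magnitude = √((-568.8)² + (875.5)²) = 1044 N; direction = atan2(875.5, -568.8) = 123.0°.

F ≈ 1040 N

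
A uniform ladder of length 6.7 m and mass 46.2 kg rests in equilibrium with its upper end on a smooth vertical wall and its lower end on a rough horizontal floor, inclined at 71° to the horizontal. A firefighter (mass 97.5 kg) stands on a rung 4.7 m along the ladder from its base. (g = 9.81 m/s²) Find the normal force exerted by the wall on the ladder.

N_wall ≈ 309 N

Torques about the foot: N_wall · 6.7 sin 71° = 46.2×9.81×3.35 cos 71° + 97.5×9.81×4.7 cos 71° → N_wall = 309.06 N.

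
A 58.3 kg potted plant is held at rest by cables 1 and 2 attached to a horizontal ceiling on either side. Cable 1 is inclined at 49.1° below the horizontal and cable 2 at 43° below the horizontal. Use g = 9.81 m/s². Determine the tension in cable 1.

T_1 ≈ 419 N

Weight W = 58.3 × 9.81 = 571.9 N acts straight down.
Horizontal: T_1 cos 49.1° = T_2 cos 43°  →  T_2 = 0.8952 T_1.
Vertical: T_1 sin 49.1° + T_2 sin 43° = 571.9.
Substituting the horizontal relation into the vertical equation gives 1.366 T_1 = 571.9, so T_1 = 418.6 N.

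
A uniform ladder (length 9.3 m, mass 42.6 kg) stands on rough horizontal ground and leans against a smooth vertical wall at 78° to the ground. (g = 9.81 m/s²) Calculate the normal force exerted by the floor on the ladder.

ΣF_y = 0: N_floor = 42.6×9.81 = 417.91 N.

N_floor ≈ 418 N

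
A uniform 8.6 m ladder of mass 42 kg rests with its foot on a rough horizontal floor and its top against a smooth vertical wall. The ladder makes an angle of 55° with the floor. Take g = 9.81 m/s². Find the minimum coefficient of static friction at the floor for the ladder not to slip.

ΣF_y = 0: N_floor = 42×9.81 = 412.02 N.
Torques about the foot: N_wall · 8.6 sin 55° = 42×9.81×4.3 cos 55° → N_wall = 144.25 N.
ΣF_x = 0: f_floor = N_wall = 144.25 N.
μ_min = f_floor / N_floor = 144.25 / 412.02 = 0.3501.

μ_min ≈ 0.350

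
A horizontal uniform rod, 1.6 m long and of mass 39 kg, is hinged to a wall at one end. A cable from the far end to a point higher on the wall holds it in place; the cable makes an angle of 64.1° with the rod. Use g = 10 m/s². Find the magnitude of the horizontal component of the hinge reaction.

H_x ≈ 94.7 N

Take torques about the hinge: T sin 64.1° · 1.6 = 39×10×0.8 = 312 N·m.
So T = 312 / (0.8996 × 1.6) = 216.77 N.
ΣF_x = 0: H_x = T cos 64.1° = 94.687 N.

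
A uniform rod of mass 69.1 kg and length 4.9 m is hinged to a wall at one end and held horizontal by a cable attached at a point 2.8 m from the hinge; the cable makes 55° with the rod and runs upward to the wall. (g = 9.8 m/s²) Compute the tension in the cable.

Take torques about the hinge: T sin 55° · 2.8 = 69.1×9.8×2.45 = 1659.1 N·m.
So T = 1659.1 / (0.8192 × 2.8) = 723.35 N.

T ≈ 723 N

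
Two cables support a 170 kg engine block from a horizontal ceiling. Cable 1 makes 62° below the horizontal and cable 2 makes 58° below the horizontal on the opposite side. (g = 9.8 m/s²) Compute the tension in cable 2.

T_2 ≈ 903 N

Weight W = 170 × 9.8 = 1666 N acts straight down.
Horizontal: T_1 cos 62° = T_2 cos 58°  →  T_1 = 1.129 T_2.
Vertical: T_1 sin 62° + T_2 sin 58° = 1666.
Substituting the horizontal relation into the vertical equation gives 1.845 T_2 = 1666, so T_2 = 903.1 N.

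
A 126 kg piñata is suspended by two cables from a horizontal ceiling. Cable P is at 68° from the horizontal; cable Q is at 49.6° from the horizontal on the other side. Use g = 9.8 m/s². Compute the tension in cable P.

Weight W = 126 × 9.8 = 1235 N acts straight down.
Horizontal: T_P cos 68° = T_Q cos 49.6°  →  T_Q = 0.578 T_P.
Vertical: T_P sin 68° + T_Q sin 49.6° = 1235.
Substituting the horizontal relation into the vertical equation gives 1.367 T_P = 1235, so T_P = 903.1 N.

T_P ≈ 903 N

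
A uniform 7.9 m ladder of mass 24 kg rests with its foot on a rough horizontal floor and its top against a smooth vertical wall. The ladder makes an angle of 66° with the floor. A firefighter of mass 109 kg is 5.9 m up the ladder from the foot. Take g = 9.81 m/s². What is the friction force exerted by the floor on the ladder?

f ≈ 408 N

Torques about the foot: N_wall · 7.9 sin 66° = 24×9.81×3.95 cos 66° + 109×9.81×5.9 cos 66° → N_wall = 407.96 N.
ΣF_x = 0: f_floor = N_wall = 407.96 N.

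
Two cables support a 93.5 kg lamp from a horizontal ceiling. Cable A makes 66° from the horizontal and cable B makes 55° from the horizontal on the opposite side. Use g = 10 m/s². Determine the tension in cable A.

Weight W = 93.5 × 10 = 935 N acts straight down.
Horizontal: T_A cos 66° = T_B cos 55°  →  T_B = 0.7091 T_A.
Vertical: T_A sin 66° + T_B sin 55° = 935.
Substituting the horizontal relation into the vertical equation gives 1.494 T_A = 935, so T_A = 625.7 N.

T_A ≈ 626 N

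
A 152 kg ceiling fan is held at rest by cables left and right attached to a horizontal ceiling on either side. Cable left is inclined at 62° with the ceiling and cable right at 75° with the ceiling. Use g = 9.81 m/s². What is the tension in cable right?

Weight W = 152 × 9.81 = 1491 N acts straight down.
Horizontal: T_left cos 62° = T_right cos 75°  →  T_left = 0.5513 T_right.
Vertical: T_left sin 62° + T_right sin 75° = 1491.
Substituting the horizontal relation into the vertical equation gives 1.453 T_right = 1491, so T_right = 1026 N.

T_right ≈ 1030 N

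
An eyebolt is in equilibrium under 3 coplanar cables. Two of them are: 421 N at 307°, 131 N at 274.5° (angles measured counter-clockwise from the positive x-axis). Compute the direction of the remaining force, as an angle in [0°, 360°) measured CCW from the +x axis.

θ ≈ 119°

Sum the known components: ΣF_x = 263.6 N, ΣF_y = -466.8 N.
For equilibrium the remaining force must supply (−ΣF_x, −ΣF_y) = (-263.6, 466.8) N.
Magnitude = √((-263.6)² + (466.8)²) = 536.1 N; direction = atan2(466.8, -263.6) = 119.5°.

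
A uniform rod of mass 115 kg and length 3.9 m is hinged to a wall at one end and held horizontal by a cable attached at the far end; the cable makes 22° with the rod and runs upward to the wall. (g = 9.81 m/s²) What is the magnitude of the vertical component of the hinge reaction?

Take torques about the hinge: T sin 22° · 3.9 = 115×9.81×1.95 = 2199.9 N·m.
So T = 2199.9 / (0.3746 × 3.9) = 1505.8 N.
ΣF_y = 0: H_y = (115×9.81) − T sin 22° = 1128.2 − 564.07 = 564.08 N.

|H_y| ≈ 564 N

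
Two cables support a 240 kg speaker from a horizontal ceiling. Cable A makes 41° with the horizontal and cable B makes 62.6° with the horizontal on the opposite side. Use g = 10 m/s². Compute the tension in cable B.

Weight W = 240 × 10 = 2400 N acts straight down.
Horizontal: T_A cos 41° = T_B cos 62.6°  →  T_A = 0.6098 T_B.
Vertical: T_A sin 41° + T_B sin 62.6° = 2400.
Substituting the horizontal relation into the vertical equation gives 1.288 T_B = 2400, so T_B = 1864 N.

T_B ≈ 1860 N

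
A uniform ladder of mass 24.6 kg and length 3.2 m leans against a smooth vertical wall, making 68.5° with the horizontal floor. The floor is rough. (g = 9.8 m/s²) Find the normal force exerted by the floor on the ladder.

N_floor ≈ 241 N

ΣF_y = 0: N_floor = 24.6×9.8 = 241.08 N.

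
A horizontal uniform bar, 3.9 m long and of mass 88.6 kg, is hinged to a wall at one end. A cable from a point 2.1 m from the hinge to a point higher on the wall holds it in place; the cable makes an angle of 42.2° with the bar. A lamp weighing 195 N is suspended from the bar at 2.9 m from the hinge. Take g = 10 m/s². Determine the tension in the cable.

Take torques about the hinge: T sin 42.2° · 2.1 = 88.6×10×1.95 + 195×2.9 = 2293.2 N·m.
So T = 2293.2 / (0.6717 × 2.1) = 1625.7 N.

T ≈ 1630 N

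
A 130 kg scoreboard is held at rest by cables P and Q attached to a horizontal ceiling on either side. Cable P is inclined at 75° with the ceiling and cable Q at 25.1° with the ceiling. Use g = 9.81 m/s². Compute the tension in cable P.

T_P ≈ 1170 N

Weight W = 130 × 9.81 = 1275 N acts straight down.
Horizontal: T_P cos 75° = T_Q cos 25.1°  →  T_Q = 0.2858 T_P.
Vertical: T_P sin 75° + T_Q sin 25.1° = 1275.
Substituting the horizontal relation into the vertical equation gives 1.087 T_P = 1275, so T_P = 1173 N.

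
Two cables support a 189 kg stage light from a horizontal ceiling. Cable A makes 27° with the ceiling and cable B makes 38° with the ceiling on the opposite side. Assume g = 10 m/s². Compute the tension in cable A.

Weight W = 189 × 10 = 1890 N acts straight down.
Horizontal: T_A cos 27° = T_B cos 38°  →  T_B = 1.131 T_A.
Vertical: T_A sin 27° + T_B sin 38° = 1890.
Substituting the horizontal relation into the vertical equation gives 1.15 T_A = 1890, so T_A = 1643 N.

T_A ≈ 1640 N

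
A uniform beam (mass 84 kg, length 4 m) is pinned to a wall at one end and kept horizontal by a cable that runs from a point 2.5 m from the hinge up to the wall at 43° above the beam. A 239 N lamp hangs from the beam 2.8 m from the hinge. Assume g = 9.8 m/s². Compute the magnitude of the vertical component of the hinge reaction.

Take torques about the hinge: T sin 43° · 2.5 = 84×9.8×2 + 239×2.8 = 2315.6 N·m.
So T = 2315.6 / (0.6820 × 2.5) = 1358.1 N.
ΣF_y = 0: H_y = (84×9.8 + 239) − T sin 43° = 1062.2 − 926.24 = 135.96 N.

|H_y| ≈ 136 N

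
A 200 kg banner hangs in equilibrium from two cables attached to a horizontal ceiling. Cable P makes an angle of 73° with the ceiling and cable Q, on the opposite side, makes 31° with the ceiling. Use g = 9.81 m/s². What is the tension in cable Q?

T_Q ≈ 591 N

Weight W = 200 × 9.81 = 1962 N acts straight down.
Horizontal: T_P cos 73° = T_Q cos 31°  →  T_P = 2.932 T_Q.
Vertical: T_P sin 73° + T_Q sin 31° = 1962.
Substituting the horizontal relation into the vertical equation gives 3.319 T_Q = 1962, so T_Q = 591.2 N.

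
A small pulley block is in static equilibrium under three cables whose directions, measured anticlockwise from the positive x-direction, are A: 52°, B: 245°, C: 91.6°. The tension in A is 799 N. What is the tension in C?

Resolve: ΣF_x = 799 cos 52° + T_B cos 245° + T_C cos 91.6° = 0.
        ΣF_y = 799 sin 52° + T_B sin 245° + T_C sin 91.6° = 0.
The known terms sum to (491.9, 629.6) N, so -0.4226 T_B − 0.0279 T_C = -491.9 and -0.9063 T_B + 0.9996 T_C = -629.6.
Solving simultaneously: T_B = 1137 N, T_C = 401.4 N.

T_C ≈ 401 N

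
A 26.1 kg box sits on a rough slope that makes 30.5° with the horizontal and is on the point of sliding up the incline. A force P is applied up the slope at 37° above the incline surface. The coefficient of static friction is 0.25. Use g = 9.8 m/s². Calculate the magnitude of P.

P ≈ 195 N

On the verge of sliding up the incline, friction equals μN and acts down the slope.
Perpendicular: N + P sin 37° = W cos 30.5° = 220.4 N.
Along incline: P cos 37° = W sin 30.5° + μN  with W sin 30.5° = 129.8 N.
Solving the pair for P and N: P = 194.8 N, N = 103.1 N (and f = μN = 25.78 N).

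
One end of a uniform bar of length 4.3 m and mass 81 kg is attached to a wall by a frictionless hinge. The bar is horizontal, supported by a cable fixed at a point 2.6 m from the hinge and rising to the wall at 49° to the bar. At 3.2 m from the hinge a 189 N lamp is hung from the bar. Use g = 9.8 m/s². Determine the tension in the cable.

T ≈ 1180 N

Take torques about the hinge: T sin 49° · 2.6 = 81×9.8×2.15 + 189×3.2 = 2311.5 N·m.
So T = 2311.5 / (0.7547 × 2.6) = 1178 N.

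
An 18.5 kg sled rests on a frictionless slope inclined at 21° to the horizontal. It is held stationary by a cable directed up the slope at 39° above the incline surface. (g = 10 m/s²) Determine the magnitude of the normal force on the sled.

Take axes along and perpendicular to the incline. Weight components: W sin 21° = 66.3 N down-slope, W cos 21° = 172.7 N into the surface.
Along incline: T cos 39° = W sin 21° → T = 85.31 N.
Perpendicular: N = W cos 21° − T sin 39° = 119 N.

N ≈ 119 N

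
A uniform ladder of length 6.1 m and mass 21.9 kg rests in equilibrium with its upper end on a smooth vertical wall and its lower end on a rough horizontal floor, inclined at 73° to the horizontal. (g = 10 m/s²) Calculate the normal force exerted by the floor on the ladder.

N_floor ≈ 219 N

ΣF_y = 0: N_floor = 21.9×10 = 219 N.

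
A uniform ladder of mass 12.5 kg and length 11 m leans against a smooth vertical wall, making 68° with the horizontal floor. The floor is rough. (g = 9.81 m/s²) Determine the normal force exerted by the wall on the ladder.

N_wall ≈ 24.8 N

Torques about the foot: N_wall · 11 sin 68° = 12.5×9.81×5.5 cos 68° → N_wall = 24.772 N.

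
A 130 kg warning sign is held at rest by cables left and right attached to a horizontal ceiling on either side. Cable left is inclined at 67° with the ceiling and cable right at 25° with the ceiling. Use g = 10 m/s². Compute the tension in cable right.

Weight W = 130 × 10 = 1300 N acts straight down.
Horizontal: T_left cos 67° = T_right cos 25°  →  T_left = 2.32 T_right.
Vertical: T_left sin 67° + T_right sin 25° = 1300.
Substituting the horizontal relation into the vertical equation gives 2.558 T_right = 1300, so T_right = 508.3 N.

T_right ≈ 508 N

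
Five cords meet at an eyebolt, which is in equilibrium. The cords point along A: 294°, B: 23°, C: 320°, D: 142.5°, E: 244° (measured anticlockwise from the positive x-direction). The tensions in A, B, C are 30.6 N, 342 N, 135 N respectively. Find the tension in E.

T_E ≈ 283 N

Resolve: ΣF_x = 30.6 cos 294° + 342 cos 23° + 135 cos 320° + T_D cos 142.5° + T_E cos 244° = 0.
        ΣF_y = 30.6 sin 294° + 342 sin 23° + 135 sin 320° + T_D sin 142.5° + T_E sin 244° = 0.
The known terms sum to (430.7, 18.9) N, so -0.7934 T_D − 0.4384 T_E = -430.7 and 0.6088 T_D − 0.8988 T_E = -18.9.
Solving simultaneously: T_D = 386.6 N, T_E = 282.9 N.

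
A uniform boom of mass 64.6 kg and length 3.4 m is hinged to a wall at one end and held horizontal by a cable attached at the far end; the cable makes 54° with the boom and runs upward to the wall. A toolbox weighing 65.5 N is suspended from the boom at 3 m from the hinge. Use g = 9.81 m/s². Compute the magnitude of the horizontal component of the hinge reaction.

Take torques about the hinge: T sin 54° · 3.4 = 64.6×9.81×1.7 + 65.5×3 = 1273.8 N·m.
So T = 1273.8 / (0.8090 × 3.4) = 463.1 N.
ΣF_x = 0: H_x = T cos 54° = 272.2 N.

H_x ≈ 272 N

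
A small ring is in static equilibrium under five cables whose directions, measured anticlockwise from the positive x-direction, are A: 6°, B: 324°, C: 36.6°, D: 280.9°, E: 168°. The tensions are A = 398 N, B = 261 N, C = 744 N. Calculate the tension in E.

Resolve: ΣF_x = 398 cos 6° + 261 cos 324° + 744 cos 36.6° + T_D cos 280.9° + T_E cos 168° = 0.
        ΣF_y = 398 sin 6° + 261 sin 324° + 744 sin 36.6° + T_D sin 280.9° + T_E sin 168° = 0.
The known terms sum to (1204, 331.8) N, so 0.1891 T_D − 0.9781 T_E = -1204 and -0.9820 T_D + 0.2079 T_E = -331.8.
Solving simultaneously: T_D = 624.1 N, T_E = 1352 N.

T_E ≈ 1350 N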